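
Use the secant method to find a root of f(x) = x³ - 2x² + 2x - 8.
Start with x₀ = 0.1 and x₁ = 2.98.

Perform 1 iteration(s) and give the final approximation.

f(x) = x³ - 2x² + 2x - 8
x₀ = 0.1, x₁ = 2.98

Secant formula: x_{n+1} = x_n - f(x_n)(x_n - x_{n-1})/(f(x_n) - f(x_{n-1}))

Iteration 1:
  f(0.100000) = -7.819000
  f(2.980000) = 6.662792
  x_2 = 2.980000 - 6.662792×(2.980000 - 0.100000)/(6.662792 - (-7.819000))
       = 1.654968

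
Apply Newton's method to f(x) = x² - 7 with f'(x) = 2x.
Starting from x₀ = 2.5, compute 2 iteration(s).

f(x) = x² - 7
f'(x) = 2x
x₀ = 2.5

Newton-Raphson formula: x_{n+1} = x_n - f(x_n)/f'(x_n)

Iteration 1:
  f(2.500000) = -0.750000
  f'(2.500000) = 5.000000
  x_1 = 2.500000 - (-0.750000)/5.000000 = 2.650000
Iteration 2:
  f(2.650000) = 0.022500
  f'(2.650000) = 5.300000
  x_2 = 2.650000 - 0.022500/5.300000 = 2.645755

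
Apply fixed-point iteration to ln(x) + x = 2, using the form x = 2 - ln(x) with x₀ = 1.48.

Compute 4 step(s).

Equation: ln(x) + x = 2
Fixed-point form: x = 2 - ln(x)
x₀ = 1.48

x_1 = g(1.480000) = 1.607958
x_2 = g(1.607958) = 1.525035
x_3 = g(1.525035) = 1.577983
x_4 = g(1.577983) = 1.543853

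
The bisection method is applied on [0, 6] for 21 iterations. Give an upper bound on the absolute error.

Bisection error bound: |error| ≤ (b-a)/2^n
|error| ≤ (6 - 0)/2^21 = 6/2^21
|error| ≤ 0.0000028610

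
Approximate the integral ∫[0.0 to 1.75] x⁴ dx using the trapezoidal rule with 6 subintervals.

f(x) = x⁴
a = 0.0, b = 1.75, n = 6
h = (b - a)/n = 0.291667

Trapezoidal rule: (h/2)[f(x₀) + 2f(x₁) + 2f(x₂) + ... + f(xₙ)]

x_0 = 0.0000, f(x_0) = 0.000000, coefficient = 1
x_1 = 0.2917, f(x_1) = 0.007237, coefficient = 2
x_2 = 0.5833, f(x_2) = 0.115789, coefficient = 2
x_3 = 0.8750, f(x_3) = 0.586182, coefficient = 2
x_4 = 1.1667, f(x_4) = 1.852623, coefficient = 2
x_5 = 1.4583, f(x_5) = 4.523006, coefficient = 2
x_6 = 1.7500, f(x_6) = 9.378906, coefficient = 1

I ≈ (0.291667/2) × 23.548581 = 3.434168
Exact value: 3.282617
Error: 0.151551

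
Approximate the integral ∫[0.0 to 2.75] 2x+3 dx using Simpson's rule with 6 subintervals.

f(x) = 2x+3
a = 0.0, b = 2.75, n = 6
h = (b - a)/n = 0.458333

Simpson's rule: (h/3)[f(x₀) + 4f(x₁) + 2f(x₂) + ... + f(xₙ)]

x_0 = 0.0000, f(x_0) = 3.000000, coefficient = 1
x_1 = 0.4583, f(x_1) = 3.916667, coefficient = 4
x_2 = 0.9167, f(x_2) = 4.833333, coefficient = 2
x_3 = 1.3750, f(x_3) = 5.750000, coefficient = 4
x_4 = 1.8333, f(x_4) = 6.666667, coefficient = 2
x_5 = 2.2917, f(x_5) = 7.583333, coefficient = 4
x_6 = 2.7500, f(x_6) = 8.500000, coefficient = 1

I ≈ (0.458333/3) × 103.500000 = 15.812500
Exact value: 15.812500
Error: 0.000000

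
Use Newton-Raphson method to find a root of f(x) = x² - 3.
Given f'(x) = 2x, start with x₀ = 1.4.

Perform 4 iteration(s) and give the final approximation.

f(x) = x² - 3
f'(x) = 2x
x₀ = 1.4

Newton-Raphson formula: x_{n+1} = x_n - f(x_n)/f'(x_n)

Iteration 1:
  f(1.400000) = -1.040000
  f'(1.400000) = 2.800000
  x_1 = 1.400000 - (-1.040000)/2.800000 = 1.771429
Iteration 2:
  f(1.771429) = 0.137959
  f'(1.771429) = 3.542857
  x_2 = 1.771429 - 0.137959/3.542857 = 1.732488
Iteration 3:
  f(1.732488) = 0.001516
  f'(1.732488) = 3.464977
  x_3 = 1.732488 - 0.001516/3.464977 = 1.732051
Iteration 4:
  f(1.732051) = 0.000000
  f'(1.732051) = 3.464102
  x_4 = 1.732051 - 0.000000/3.464102 = 1.732051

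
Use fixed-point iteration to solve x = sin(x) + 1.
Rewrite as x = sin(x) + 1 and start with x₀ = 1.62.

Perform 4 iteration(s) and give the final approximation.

Equation: x = sin(x) + 1
Fixed-point form: x = sin(x) + 1
x₀ = 1.62

x_1 = g(1.620000) = 1.998790
x_2 = g(1.998790) = 1.909800
x_3 = g(1.909800) = 1.943086
x_4 = g(1.943086) = 1.931497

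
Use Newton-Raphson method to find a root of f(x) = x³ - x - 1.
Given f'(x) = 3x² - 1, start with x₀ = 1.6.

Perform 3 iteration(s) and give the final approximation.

f(x) = x³ - x - 1
f'(x) = 3x² - 1
x₀ = 1.6

Newton-Raphson formula: x_{n+1} = x_n - f(x_n)/f'(x_n)

Iteration 1:
  f(1.600000) = 1.496000
  f'(1.600000) = 6.680000
  x_1 = 1.600000 - 1.496000/6.680000 = 1.376048
Iteration 2:
  f(1.376048) = 0.229510
  f'(1.376048) = 4.680524
  x_2 = 1.376048 - 0.229510/4.680524 = 1.327013
Iteration 3:
  f(1.327013) = 0.009808
  f'(1.327013) = 4.282890
  x_3 = 1.327013 - 0.009808/4.282890 = 1.324723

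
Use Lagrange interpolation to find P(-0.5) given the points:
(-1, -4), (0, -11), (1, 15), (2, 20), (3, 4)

Lagrange interpolation formula:
P(x) = Σ yᵢ × Lᵢ(x)
where Lᵢ(x) = Π_{j≠i} (x - xⱼ)/(xᵢ - xⱼ)

L_0(-0.5) = (-0.5 - 0)/(-1 - 0) × (-0.5 - 1)/(-1 - 1) × (-0.5 - 2)/(-1 - 2) × (-0.5 - 3)/(-1 - 3) = 0.273438
L_1(-0.5) = (-0.5 - (-1))/(0 - (-1)) × (-0.5 - 1)/(0 - 1) × (-0.5 - 2)/(0 - 2) × (-0.5 - 3)/(0 - 3) = 1.093750
L_2(-0.5) = (-0.5 - (-1))/(1 - (-1)) × (-0.5 - 0)/(1 - 0) × (-0.5 - 2)/(1 - 2) × (-0.5 - 3)/(1 - 3) = -0.546875
L_3(-0.5) = (-0.5 - (-1))/(2 - (-1)) × (-0.5 - 0)/(2 - 0) × (-0.5 - 1)/(2 - 1) × (-0.5 - 3)/(2 - 3) = 0.218750
L_4(-0.5) = (-0.5 - (-1))/(3 - (-1)) × (-0.5 - 0)/(3 - 0) × (-0.5 - 1)/(3 - 1) × (-0.5 - 2)/(3 - 2) = -0.039062

P(-0.5) = (-4)×L_0(-0.5) + (-11)×L_1(-0.5) + 15×L_2(-0.5) + 20×L_3(-0.5) + 4×L_4(-0.5)
P(-0.5) = -17.109375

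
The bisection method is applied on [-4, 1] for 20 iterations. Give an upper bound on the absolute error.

Bisection error bound: |error| ≤ (b-a)/2^n
|error| ≤ (1 - (-4))/2^20 = 5/2^20
|error| ≤ 0.0000047684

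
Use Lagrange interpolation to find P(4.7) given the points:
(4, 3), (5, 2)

Lagrange interpolation formula:
P(x) = Σ yᵢ × Lᵢ(x)
where Lᵢ(x) = Π_{j≠i} (x - xⱼ)/(xᵢ - xⱼ)

L_0(4.7) = (4.7 - 5)/(4 - 5) = 0.300000
L_1(4.7) = (4.7 - 4)/(5 - 4) = 0.700000

P(4.7) = 3×L_0(4.7) + 2×L_1(4.7)
P(4.7) = 2.300000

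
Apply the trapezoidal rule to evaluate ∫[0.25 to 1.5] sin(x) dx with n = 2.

f(x) = sin(x)
a = 0.25, b = 1.5, n = 2
h = (b - a)/n = 0.625000

Trapezoidal rule: (h/2)[f(x₀) + 2f(x₁) + 2f(x₂) + ... + f(xₙ)]

x_0 = 0.2500, f(x_0) = 0.247404, coefficient = 1
x_1 = 0.8750, f(x_1) = 0.767544, coefficient = 2
x_2 = 1.5000, f(x_2) = 0.997495, coefficient = 1

I ≈ (0.625000/2) × 2.779986 = 0.868746
Exact value: 0.898175
Error: 0.029430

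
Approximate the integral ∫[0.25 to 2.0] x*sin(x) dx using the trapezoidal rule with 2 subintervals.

f(x) = x*sin(x)
a = 0.25, b = 2.0, n = 2
h = (b - a)/n = 0.875000

Trapezoidal rule: (h/2)[f(x₀) + 2f(x₁) + 2f(x₂) + ... + f(xₙ)]

x_0 = 0.2500, f(x_0) = 0.061851, coefficient = 1
x_1 = 1.1250, f(x_1) = 1.015051, coefficient = 2
x_2 = 2.0000, f(x_2) = 1.818595, coefficient = 1

I ≈ (0.875000/2) × 3.910548 = 1.710865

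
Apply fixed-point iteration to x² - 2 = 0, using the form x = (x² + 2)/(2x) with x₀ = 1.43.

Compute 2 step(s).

Equation: x² - 2 = 0
Fixed-point form: x = (x² + 2)/(2x)
x₀ = 1.43

x_1 = g(1.430000) = 1.414301
x_2 = g(1.414301) = 1.414214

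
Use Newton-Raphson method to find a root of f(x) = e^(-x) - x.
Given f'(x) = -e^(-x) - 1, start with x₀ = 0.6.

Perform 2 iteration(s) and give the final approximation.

f(x) = e^(-x) - x
f'(x) = -e^(-x) - 1
x₀ = 0.6

Newton-Raphson formula: x_{n+1} = x_n - f(x_n)/f'(x_n)

Iteration 1:
  f(0.600000) = -0.051188
  f'(0.600000) = -1.548812
  x_1 = 0.600000 - (-0.051188)/(-1.548812) = 0.566950
Iteration 2:
  f(0.566950) = 0.000303
  f'(0.566950) = -1.567253
  x_2 = 0.566950 - 0.000303/(-1.567253) = 0.567143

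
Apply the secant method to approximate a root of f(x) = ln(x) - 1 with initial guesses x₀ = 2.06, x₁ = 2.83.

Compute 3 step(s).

f(x) = ln(x) - 1
x₀ = 2.06, x₁ = 2.83

Secant formula: x_{n+1} = x_n - f(x_n)(x_n - x_{n-1})/(f(x_n) - f(x_{n-1}))

Iteration 1:
  f(2.060000) = -0.277294
  f(2.830000) = 0.040277
  x_2 = 2.830000 - 0.040277×(2.830000 - 2.060000)/(0.040277 - (-0.277294))
       = 2.732343
Iteration 2:
  f(2.830000) = 0.040277
  f(2.732343) = 0.005159
  x_3 = 2.732343 - 0.005159×(2.732343 - 2.830000)/(0.005159 - 0.040277)
       = 2.717995
Iteration 3:
  f(2.732343) = 0.005159
  f(2.717995) = -0.000105
  x_4 = 2.717995 - (-0.000105)×(2.717995 - 2.732343)/(-0.000105 - 0.005159)
       = 2.718283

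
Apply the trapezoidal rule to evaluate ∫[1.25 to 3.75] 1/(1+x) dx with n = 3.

f(x) = 1/(1+x)
a = 1.25, b = 3.75, n = 3
h = (b - a)/n = 0.833333

Trapezoidal rule: (h/2)[f(x₀) + 2f(x₁) + 2f(x₂) + ... + f(xₙ)]

x_0 = 1.2500, f(x_0) = 0.444444, coefficient = 1
x_1 = 2.0833, f(x_1) = 0.324324, coefficient = 2
x_2 = 2.9167, f(x_2) = 0.255319, coefficient = 2
x_3 = 3.7500, f(x_3) = 0.210526, coefficient = 1

I ≈ (0.833333/2) × 1.814258 = 0.755941
Exact value: 0.747214
Error: 0.008726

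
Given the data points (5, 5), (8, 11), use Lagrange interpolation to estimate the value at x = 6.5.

Lagrange interpolation formula:
P(x) = Σ yᵢ × Lᵢ(x)
where Lᵢ(x) = Π_{j≠i} (x - xⱼ)/(xᵢ - xⱼ)

L_0(6.5) = (6.5 - 8)/(5 - 8) = 0.500000
L_1(6.5) = (6.5 - 5)/(8 - 5) = 0.500000

P(6.5) = 5×L_0(6.5) + 11×L_1(6.5)
P(6.5) = 8.000000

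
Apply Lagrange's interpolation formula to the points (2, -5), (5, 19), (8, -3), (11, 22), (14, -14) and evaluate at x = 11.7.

Lagrange interpolation formula:
P(x) = Σ yᵢ × Lᵢ(x)
where Lᵢ(x) = Π_{j≠i} (x - xⱼ)/(xᵢ - xⱼ)

L_0(11.7) = (11.7 - 5)/(2 - 5) × (11.7 - 8)/(2 - 8) × (11.7 - 11)/(2 - 11) × (11.7 - 14)/(2 - 14) = -0.020531
L_1(11.7) = (11.7 - 2)/(5 - 2) × (11.7 - 8)/(5 - 8) × (11.7 - 11)/(5 - 11) × (11.7 - 14)/(5 - 14) = 0.118895
L_2(11.7) = (11.7 - 2)/(8 - 2) × (11.7 - 5)/(8 - 5) × (11.7 - 11)/(8 - 11) × (11.7 - 14)/(8 - 14) = -0.322944
L_3(11.7) = (11.7 - 2)/(11 - 2) × (11.7 - 5)/(11 - 5) × (11.7 - 8)/(11 - 8) × (11.7 - 14)/(11 - 14) = 1.137994
L_4(11.7) = (11.7 - 2)/(14 - 2) × (11.7 - 5)/(14 - 5) × (11.7 - 8)/(14 - 8) × (11.7 - 11)/(14 - 11) = 0.086586

P(11.7) = (-5)×L_0(11.7) + 19×L_1(11.7) + (-3)×L_2(11.7) + 22×L_3(11.7) + (-14)×L_4(11.7)
P(11.7) = 27.154138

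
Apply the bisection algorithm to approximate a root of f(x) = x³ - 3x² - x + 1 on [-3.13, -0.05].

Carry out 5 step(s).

f(x) = x³ - 3x² - x + 1
Initial interval: [-3.13, -0.05]

Iteration 1:
  c_1 = (-3.130000 + (-0.050000))/2 = -1.590000
  f(c_1) = f(-1.590000) = -9.013979
  f(a) × f(c) ≥ 0, new interval: [-1.590000, -0.050000]
Iteration 2:
  c_2 = (-1.590000 + (-0.050000))/2 = -0.820000
  f(c_2) = f(-0.820000) = -0.748568
  f(a) × f(c) ≥ 0, new interval: [-0.820000, -0.050000]
Iteration 3:
  c_3 = (-0.820000 + (-0.050000))/2 = -0.435000
  f(c_3) = f(-0.435000) = 0.785012
  f(a) × f(c) < 0, new interval: [-0.820000, -0.435000]
Iteration 4:
  c_4 = (-0.820000 + (-0.435000))/2 = -0.627500
  f(c_4) = f(-0.627500) = 0.199149
  f(a) × f(c) < 0, new interval: [-0.820000, -0.627500]
Iteration 5:
  c_5 = (-0.820000 + (-0.627500))/2 = -0.723750
  f(c_5) = f(-0.723750) = -0.226803
  f(a) × f(c) ≥ 0, new interval: [-0.723750, -0.627500]

After 5 iteration(s), the approximation is c_5 = -0.723750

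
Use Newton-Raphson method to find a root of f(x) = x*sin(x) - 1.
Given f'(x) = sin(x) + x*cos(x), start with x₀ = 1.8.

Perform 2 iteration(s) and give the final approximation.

f(x) = x*sin(x) - 1
f'(x) = sin(x) + x*cos(x)
x₀ = 1.8

Newton-Raphson formula: x_{n+1} = x_n - f(x_n)/f'(x_n)

Iteration 1:
  f(1.800000) = 0.752926
  f'(1.800000) = 0.564884
  x_1 = 1.800000 - 0.752926/0.564884 = 0.467114
Iteration 2:
  f(0.467114) = -0.789653
  f'(0.467114) = 0.867384
  x_2 = 0.467114 - (-0.789653)/0.867384 = 1.377499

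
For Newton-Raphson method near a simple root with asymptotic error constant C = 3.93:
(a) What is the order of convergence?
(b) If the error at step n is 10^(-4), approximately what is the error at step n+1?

(a) Newton-Raphson has quadratic (order 2) convergence near simple roots.
    This means |e_{n+1}| ≈ C|e_n|².

(b) With |e_n| = 10^(-4) and C = 3.93:
    |e_{n+1}| ≈ 3.93 × (10^(-4))² = 3.93 × 10^(-8)

(a) 2 (quadratic); (b) |e_{n+1}| ≈ 3.930e-08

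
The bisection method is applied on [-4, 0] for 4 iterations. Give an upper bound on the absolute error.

Bisection error bound: |error| ≤ (b-a)/2^n
|error| ≤ (0 - (-4))/2^4 = 4/2^4
|error| ≤ 0.2500000000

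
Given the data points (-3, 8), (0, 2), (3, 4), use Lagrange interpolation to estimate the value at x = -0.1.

Lagrange interpolation formula:
P(x) = Σ yᵢ × Lᵢ(x)
where Lᵢ(x) = Π_{j≠i} (x - xⱼ)/(xᵢ - xⱼ)

L_0(-0.1) = (-0.1 - 0)/(-3 - 0) × (-0.1 - 3)/(-3 - 3) = 0.017222
L_1(-0.1) = (-0.1 - (-3))/(0 - (-3)) × (-0.1 - 3)/(0 - 3) = 0.998889
L_2(-0.1) = (-0.1 - (-3))/(3 - (-3)) × (-0.1 - 0)/(3 - 0) = -0.016111

P(-0.1) = 8×L_0(-0.1) + 2×L_1(-0.1) + 4×L_2(-0.1)
P(-0.1) = 2.071111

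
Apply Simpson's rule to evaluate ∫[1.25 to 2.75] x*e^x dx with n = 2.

f(x) = x*e^x
a = 1.25, b = 2.75, n = 2
h = (b - a)/n = 0.750000

Simpson's rule: (h/3)[f(x₀) + 4f(x₁) + 2f(x₂) + ... + f(xₙ)]

x_0 = 1.2500, f(x_0) = 4.362929, coefficient = 1
x_1 = 2.0000, f(x_1) = 14.778112, coefficient = 4
x_2 = 2.7500, f(x_2) = 43.017238, coefficient = 1

I ≈ (0.750000/3) × 106.492615 = 26.623154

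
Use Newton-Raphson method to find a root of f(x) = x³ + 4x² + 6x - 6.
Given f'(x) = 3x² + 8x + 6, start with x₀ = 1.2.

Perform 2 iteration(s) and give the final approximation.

f(x) = x³ + 4x² + 6x - 6
f'(x) = 3x² + 8x + 6
x₀ = 1.2

Newton-Raphson formula: x_{n+1} = x_n - f(x_n)/f'(x_n)

Iteration 1:
  f(1.200000) = 8.688000
  f'(1.200000) = 19.920000
  x_1 = 1.200000 - 8.688000/19.920000 = 0.763855
Iteration 2:
  f(0.763855) = 1.362724
  f'(0.763855) = 13.861269
  x_2 = 0.763855 - 1.362724/13.861269 = 0.665544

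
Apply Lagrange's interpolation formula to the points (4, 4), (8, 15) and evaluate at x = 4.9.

Lagrange interpolation formula:
P(x) = Σ yᵢ × Lᵢ(x)
where Lᵢ(x) = Π_{j≠i} (x - xⱼ)/(xᵢ - xⱼ)

L_0(4.9) = (4.9 - 8)/(4 - 8) = 0.775000
L_1(4.9) = (4.9 - 4)/(8 - 4) = 0.225000

P(4.9) = 4×L_0(4.9) + 15×L_1(4.9)
P(4.9) = 6.475000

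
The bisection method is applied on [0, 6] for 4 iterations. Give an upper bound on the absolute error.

Bisection error bound: |error| ≤ (b-a)/2^n
|error| ≤ (6 - 0)/2^4 = 6/2^4
|error| ≤ 0.3750000000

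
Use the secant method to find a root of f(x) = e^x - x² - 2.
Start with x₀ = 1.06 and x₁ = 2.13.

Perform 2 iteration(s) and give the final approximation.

f(x) = e^x - x² - 2
x₀ = 1.06, x₁ = 2.13

Secant formula: x_{n+1} = x_n - f(x_n)(x_n - x_{n-1})/(f(x_n) - f(x_{n-1}))

Iteration 1:
  f(1.060000) = -0.237229
  f(2.130000) = 1.877967
  x_2 = 2.130000 - 1.877967×(2.130000 - 1.060000)/(1.877967 - (-0.237229))
       = 1.180005
Iteration 2:
  f(2.130000) = 1.877967
  f(1.180005) = -0.138021
  x_3 = 1.180005 - (-0.138021)×(1.180005 - 2.130000)/(-0.138021 - 1.877967)
       = 1.245045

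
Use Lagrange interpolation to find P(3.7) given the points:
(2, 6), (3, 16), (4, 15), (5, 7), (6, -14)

Lagrange interpolation formula:
P(x) = Σ yᵢ × Lᵢ(x)
where Lᵢ(x) = Π_{j≠i} (x - xⱼ)/(xᵢ - xⱼ)

L_0(3.7) = (3.7 - 3)/(2 - 3) × (3.7 - 4)/(2 - 4) × (3.7 - 5)/(2 - 5) × (3.7 - 6)/(2 - 6) = -0.026162
L_1(3.7) = (3.7 - 2)/(3 - 2) × (3.7 - 4)/(3 - 4) × (3.7 - 5)/(3 - 5) × (3.7 - 6)/(3 - 6) = 0.254150
L_2(3.7) = (3.7 - 2)/(4 - 2) × (3.7 - 3)/(4 - 3) × (3.7 - 5)/(4 - 5) × (3.7 - 6)/(4 - 6) = 0.889525
L_3(3.7) = (3.7 - 2)/(5 - 2) × (3.7 - 3)/(5 - 3) × (3.7 - 4)/(5 - 4) × (3.7 - 6)/(5 - 6) = -0.136850
L_4(3.7) = (3.7 - 2)/(6 - 2) × (3.7 - 3)/(6 - 3) × (3.7 - 4)/(6 - 4) × (3.7 - 5)/(6 - 5) = 0.019337

P(3.7) = 6×L_0(3.7) + 16×L_1(3.7) + 15×L_2(3.7) + 7×L_3(3.7) + (-14)×L_4(3.7)
P(3.7) = 16.023625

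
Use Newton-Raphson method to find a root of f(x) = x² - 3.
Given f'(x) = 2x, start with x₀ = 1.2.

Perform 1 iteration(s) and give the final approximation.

f(x) = x² - 3
f'(x) = 2x
x₀ = 1.2

Newton-Raphson formula: x_{n+1} = x_n - f(x_n)/f'(x_n)

Iteration 1:
  f(1.200000) = -1.560000
  f'(1.200000) = 2.400000
  x_1 = 1.200000 - (-1.560000)/2.400000 = 1.850000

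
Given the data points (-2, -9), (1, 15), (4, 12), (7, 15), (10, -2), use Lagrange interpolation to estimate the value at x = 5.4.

Lagrange interpolation formula:
P(x) = Σ yᵢ × Lᵢ(x)
where Lᵢ(x) = Π_{j≠i} (x - xⱼ)/(xᵢ - xⱼ)

L_0(5.4) = (5.4 - 1)/(-2 - 1) × (5.4 - 4)/(-2 - 4) × (5.4 - 7)/(-2 - 7) × (5.4 - 10)/(-2 - 10) = 0.023322
L_1(5.4) = (5.4 - (-2))/(1 - (-2)) × (5.4 - 4)/(1 - 4) × (5.4 - 7)/(1 - 7) × (5.4 - 10)/(1 - 10) = -0.156892
L_2(5.4) = (5.4 - (-2))/(4 - (-2)) × (5.4 - 1)/(4 - 1) × (5.4 - 7)/(4 - 7) × (5.4 - 10)/(4 - 10) = 0.739635
L_3(5.4) = (5.4 - (-2))/(7 - (-2)) × (5.4 - 1)/(7 - 1) × (5.4 - 4)/(7 - 4) × (5.4 - 10)/(7 - 10) = 0.431453
L_4(5.4) = (5.4 - (-2))/(10 - (-2)) × (5.4 - 1)/(10 - 1) × (5.4 - 4)/(10 - 4) × (5.4 - 7)/(10 - 7) = -0.037518

P(5.4) = (-9)×L_0(5.4) + 15×L_1(5.4) + 12×L_2(5.4) + 15×L_3(5.4) + (-2)×L_4(5.4)
P(5.4) = 12.859174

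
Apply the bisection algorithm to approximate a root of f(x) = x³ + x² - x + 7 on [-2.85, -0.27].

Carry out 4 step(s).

f(x) = x³ + x² - x + 7
Initial interval: [-2.85, -0.27]

Iteration 1:
  c_1 = (-2.850000 + (-0.270000))/2 = -1.560000
  f(c_1) = f(-1.560000) = 7.197184
  f(a) × f(c) < 0, new interval: [-2.850000, -1.560000]
Iteration 2:
  c_2 = (-2.850000 + (-1.560000))/2 = -2.205000
  f(c_2) = f(-2.205000) = 3.346260
  f(a) × f(c) < 0, new interval: [-2.850000, -2.205000]
Iteration 3:
  c_3 = (-2.850000 + (-2.205000))/2 = -2.527500
  f(c_3) = f(-2.527500) = -0.230561
  f(a) × f(c) ≥ 0, new interval: [-2.527500, -2.205000]
Iteration 4:
  c_4 = (-2.527500 + (-2.205000))/2 = -2.366250
  f(c_4) = f(-2.366250) = 1.716426
  f(a) × f(c) < 0, new interval: [-2.527500, -2.366250]

After 4 iteration(s), the approximation is c_4 = -2.366250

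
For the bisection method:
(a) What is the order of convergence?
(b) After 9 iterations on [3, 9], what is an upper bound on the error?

(a) Bisection has linear (order 1) convergence; the error is halved each step.

(b) Error bound = (b-a)/2^n = (9 - 3)/2^{9}
    = 6/2^{9}

(a) 1 (linear); (b) error ≤ 1.17e-02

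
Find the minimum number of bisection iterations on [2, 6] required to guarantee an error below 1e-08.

We need (b-a)/2^n ≤ 1e-08
(6 - 2)/2^n ≤ 1e-08
4/2^n ≤ 1e-08
2^n ≥ 400000000
n ≥ log₂(400000000) = 28.58
n ≥ 29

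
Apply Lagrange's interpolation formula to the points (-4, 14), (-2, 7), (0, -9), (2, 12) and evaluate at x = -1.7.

Lagrange interpolation formula:
P(x) = Σ yᵢ × Lᵢ(x)
where Lᵢ(x) = Π_{j≠i} (x - xⱼ)/(xᵢ - xⱼ)

L_0(-1.7) = (-1.7 - (-2))/(-4 - (-2)) × (-1.7 - 0)/(-4 - 0) × (-1.7 - 2)/(-4 - 2) = -0.039313
L_1(-1.7) = (-1.7 - (-4))/(-2 - (-4)) × (-1.7 - 0)/(-2 - 0) × (-1.7 - 2)/(-2 - 2) = 0.904187
L_2(-1.7) = (-1.7 - (-4))/(0 - (-4)) × (-1.7 - (-2))/(0 - (-2)) × (-1.7 - 2)/(0 - 2) = 0.159563
L_3(-1.7) = (-1.7 - (-4))/(2 - (-4)) × (-1.7 - (-2))/(2 - (-2)) × (-1.7 - 0)/(2 - 0) = -0.024438

P(-1.7) = 14×L_0(-1.7) + 7×L_1(-1.7) + (-9)×L_2(-1.7) + 12×L_3(-1.7)
P(-1.7) = 4.049625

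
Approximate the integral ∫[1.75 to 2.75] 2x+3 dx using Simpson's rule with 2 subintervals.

f(x) = 2x+3
a = 1.75, b = 2.75, n = 2
h = (b - a)/n = 0.500000

Simpson's rule: (h/3)[f(x₀) + 4f(x₁) + 2f(x₂) + ... + f(xₙ)]

x_0 = 1.7500, f(x_0) = 6.500000, coefficient = 1
x_1 = 2.2500, f(x_1) = 7.500000, coefficient = 4
x_2 = 2.7500, f(x_2) = 8.500000, coefficient = 1

I ≈ (0.500000/3) × 45.000000 = 7.500000
Exact value: 7.500000
Error: 0.000000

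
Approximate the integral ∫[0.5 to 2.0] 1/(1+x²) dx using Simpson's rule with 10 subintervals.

f(x) = 1/(1+x²)
a = 0.5, b = 2.0, n = 10
h = (b - a)/n = 0.150000

Simpson's rule: (h/3)[f(x₀) + 4f(x₁) + 2f(x₂) + ... + f(xₙ)]

x_0 = 0.5000, f(x_0) = 0.800000, coefficient = 1
x_1 = 0.6500, f(x_1) = 0.702988, coefficient = 4
x_2 = 0.8000, f(x_2) = 0.609756, coefficient = 2
x_3 = 0.9500, f(x_3) = 0.525624, coefficient = 4
x_4 = 1.1000, f(x_4) = 0.452489, coefficient = 2
x_5 = 1.2500, f(x_5) = 0.390244, coefficient = 4
x_6 = 1.4000, f(x_6) = 0.337838, coefficient = 2
x_7 = 1.5500, f(x_7) = 0.293902, coefficient = 4
x_8 = 1.7000, f(x_8) = 0.257069, coefficient = 2
x_9 = 1.8500, f(x_9) = 0.226116, coefficient = 4
x_10 = 2.0000, f(x_10) = 0.200000, coefficient = 1

I ≈ (0.150000/3) × 12.869799 = 0.643490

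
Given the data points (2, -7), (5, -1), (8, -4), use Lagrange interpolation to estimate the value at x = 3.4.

Lagrange interpolation formula:
P(x) = Σ yᵢ × Lᵢ(x)
where Lᵢ(x) = Π_{j≠i} (x - xⱼ)/(xᵢ - xⱼ)

L_0(3.4) = (3.4 - 5)/(2 - 5) × (3.4 - 8)/(2 - 8) = 0.408889
L_1(3.4) = (3.4 - 2)/(5 - 2) × (3.4 - 8)/(5 - 8) = 0.715556
L_2(3.4) = (3.4 - 2)/(8 - 2) × (3.4 - 5)/(8 - 5) = -0.124444

P(3.4) = (-7)×L_0(3.4) + (-1)×L_1(3.4) + (-4)×L_2(3.4)
P(3.4) = -3.080000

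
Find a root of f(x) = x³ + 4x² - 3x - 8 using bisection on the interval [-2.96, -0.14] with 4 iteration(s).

f(x) = x³ + 4x² - 3x - 8
Initial interval: [-2.96, -0.14]

Iteration 1:
  c_1 = (-2.960000 + (-0.140000))/2 = -1.550000
  f(c_1) = f(-1.550000) = 2.536125
  f(a) × f(c) ≥ 0, new interval: [-1.550000, -0.140000]
Iteration 2:
  c_2 = (-1.550000 + (-0.140000))/2 = -0.845000
  f(c_2) = f(-0.845000) = -3.212251
  f(a) × f(c) < 0, new interval: [-1.550000, -0.845000]
Iteration 3:
  c_3 = (-1.550000 + (-0.845000))/2 = -1.197500
  f(c_3) = f(-1.197500) = -0.388697
  f(a) × f(c) < 0, new interval: [-1.550000, -1.197500]
Iteration 4:
  c_4 = (-1.550000 + (-1.197500))/2 = -1.373750
  f(c_4) = f(-1.373750) = 1.077480
  f(a) × f(c) ≥ 0, new interval: [-1.373750, -1.197500]

After 4 iteration(s), the approximation is c_4 = -1.373750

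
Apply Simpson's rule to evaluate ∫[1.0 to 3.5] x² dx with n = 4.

f(x) = x²
a = 1.0, b = 3.5, n = 4
h = (b - a)/n = 0.625000

Simpson's rule: (h/3)[f(x₀) + 4f(x₁) + 2f(x₂) + ... + f(xₙ)]

x_0 = 1.0000, f(x_0) = 1.000000, coefficient = 1
x_1 = 1.6250, f(x_1) = 2.640625, coefficient = 4
x_2 = 2.2500, f(x_2) = 5.062500, coefficient = 2
x_3 = 2.8750, f(x_3) = 8.265625, coefficient = 4
x_4 = 3.5000, f(x_4) = 12.250000, coefficient = 1

I ≈ (0.625000/3) × 67.000000 = 13.958333
Exact value: 13.958333
Error: 0.000000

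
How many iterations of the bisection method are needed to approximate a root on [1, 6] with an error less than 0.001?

We need (b-a)/2^n ≤ 0.001
(6 - 1)/2^n ≤ 0.001
5/2^n ≤ 0.001
2^n ≥ 5000
n ≥ log₂(5000) = 12.29
n ≥ 13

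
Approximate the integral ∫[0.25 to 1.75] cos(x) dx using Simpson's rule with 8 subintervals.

f(x) = cos(x)
a = 0.25, b = 1.75, n = 8
h = (b - a)/n = 0.187500

Simpson's rule: (h/3)[f(x₀) + 4f(x₁) + 2f(x₂) + ... + f(xₙ)]

x_0 = 0.2500, f(x_0) = 0.968912, coefficient = 1
x_1 = 0.4375, f(x_1) = 0.905814, coefficient = 4
x_2 = 0.6250, f(x_2) = 0.810963, coefficient = 2
x_3 = 0.8125, f(x_3) = 0.687686, coefficient = 4
x_4 = 1.0000, f(x_4) = 0.540302, coefficient = 2
x_5 = 1.1875, f(x_5) = 0.373980, coefficient = 4
x_6 = 1.3750, f(x_6) = 0.194548, coefficient = 2
x_7 = 1.5625, f(x_7) = 0.008296, coefficient = 4
x_8 = 1.7500, f(x_8) = -0.178246, coefficient = 1

I ≈ (0.187500/3) × 11.785393 = 0.736587
Exact value: 0.736582
Error: 0.000005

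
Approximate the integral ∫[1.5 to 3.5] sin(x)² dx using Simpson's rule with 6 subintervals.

f(x) = sin(x)²
a = 1.5, b = 3.5, n = 6
h = (b - a)/n = 0.333333

Simpson's rule: (h/3)[f(x₀) + 4f(x₁) + 2f(x₂) + ... + f(xₙ)]

x_0 = 1.5000, f(x_0) = 0.994996, coefficient = 1
x_1 = 1.8333, f(x_1) = 0.932643, coefficient = 4
x_2 = 2.1667, f(x_2) = 0.685022, coefficient = 2
x_3 = 2.5000, f(x_3) = 0.358169, coefficient = 4
x_4 = 2.8333, f(x_4) = 0.092052, coefficient = 2
x_5 = 3.1667, f(x_5) = 0.000629, coefficient = 4
x_6 = 3.5000, f(x_6) = 0.123049, coefficient = 1

I ≈ (0.333333/3) × 7.837956 = 0.870884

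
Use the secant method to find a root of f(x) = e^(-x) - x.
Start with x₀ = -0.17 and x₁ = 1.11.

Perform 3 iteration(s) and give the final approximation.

f(x) = e^(-x) - x
x₀ = -0.17, x₁ = 1.11

Secant formula: x_{n+1} = x_n - f(x_n)(x_n - x_{n-1})/(f(x_n) - f(x_{n-1}))

Iteration 1:
  f(-0.170000) = 1.355305
  f(1.110000) = -0.780441
  x_2 = 1.110000 - (-0.780441)×(1.110000 - (-0.170000))/(-0.780441 - 1.355305)
       = 0.642264
Iteration 2:
  f(1.110000) = -0.780441
  f(0.642264) = -0.116165
  x_3 = 0.642264 - (-0.116165)×(0.642264 - 1.110000)/(-0.116165 - (-0.780441))
       = 0.560470
Iteration 3:
  f(0.642264) = -0.116165
  f(0.560470) = 0.010471
  x_4 = 0.560470 - 0.010471×(0.560470 - 0.642264)/(0.010471 - (-0.116165))
       = 0.567233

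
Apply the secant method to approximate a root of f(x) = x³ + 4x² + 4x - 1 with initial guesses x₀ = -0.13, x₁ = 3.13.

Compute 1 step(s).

f(x) = x³ + 4x² + 4x - 1
x₀ = -0.13, x₁ = 3.13

Secant formula: x_{n+1} = x_n - f(x_n)(x_n - x_{n-1})/(f(x_n) - f(x_{n-1}))

Iteration 1:
  f(-0.130000) = -1.454597
  f(3.130000) = 81.371897
  x_2 = 3.130000 - 81.371897×(3.130000 - (-0.130000))/(81.371897 - (-1.454597))
       = -0.072748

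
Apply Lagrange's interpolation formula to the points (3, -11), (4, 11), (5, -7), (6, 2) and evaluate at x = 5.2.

Lagrange interpolation formula:
P(x) = Σ yᵢ × Lᵢ(x)
where Lᵢ(x) = Π_{j≠i} (x - xⱼ)/(xᵢ - xⱼ)

L_0(5.2) = (5.2 - 4)/(3 - 4) × (5.2 - 5)/(3 - 5) × (5.2 - 6)/(3 - 6) = 0.032000
L_1(5.2) = (5.2 - 3)/(4 - 3) × (5.2 - 5)/(4 - 5) × (5.2 - 6)/(4 - 6) = -0.176000
L_2(5.2) = (5.2 - 3)/(5 - 3) × (5.2 - 4)/(5 - 4) × (5.2 - 6)/(5 - 6) = 1.056000
L_3(5.2) = (5.2 - 3)/(6 - 3) × (5.2 - 4)/(6 - 4) × (5.2 - 5)/(6 - 5) = 0.088000

P(5.2) = (-11)×L_0(5.2) + 11×L_1(5.2) + (-7)×L_2(5.2) + 2×L_3(5.2)
P(5.2) = -9.504000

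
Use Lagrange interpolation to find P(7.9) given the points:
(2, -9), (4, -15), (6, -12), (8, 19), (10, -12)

Lagrange interpolation formula:
P(x) = Σ yᵢ × Lᵢ(x)
where Lᵢ(x) = Π_{j≠i} (x - xⱼ)/(xᵢ - xⱼ)

L_0(7.9) = (7.9 - 4)/(2 - 4) × (7.9 - 6)/(2 - 6) × (7.9 - 8)/(2 - 8) × (7.9 - 10)/(2 - 10) = 0.004052
L_1(7.9) = (7.9 - 2)/(4 - 2) × (7.9 - 6)/(4 - 6) × (7.9 - 8)/(4 - 8) × (7.9 - 10)/(4 - 10) = -0.024522
L_2(7.9) = (7.9 - 2)/(6 - 2) × (7.9 - 4)/(6 - 4) × (7.9 - 8)/(6 - 8) × (7.9 - 10)/(6 - 10) = 0.075502
L_3(7.9) = (7.9 - 2)/(8 - 2) × (7.9 - 4)/(8 - 4) × (7.9 - 6)/(8 - 6) × (7.9 - 10)/(8 - 10) = 0.956353
L_4(7.9) = (7.9 - 2)/(10 - 2) × (7.9 - 4)/(10 - 4) × (7.9 - 6)/(10 - 6) × (7.9 - 8)/(10 - 8) = -0.011385

P(7.9) = (-9)×L_0(7.9) + (-15)×L_1(7.9) + (-12)×L_2(7.9) + 19×L_3(7.9) + (-12)×L_4(7.9)
P(7.9) = 17.732670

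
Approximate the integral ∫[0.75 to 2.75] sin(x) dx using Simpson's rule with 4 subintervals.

f(x) = sin(x)
a = 0.75, b = 2.75, n = 4
h = (b - a)/n = 0.500000

Simpson's rule: (h/3)[f(x₀) + 4f(x₁) + 2f(x₂) + ... + f(xₙ)]

x_0 = 0.7500, f(x_0) = 0.681639, coefficient = 1
x_1 = 1.2500, f(x_1) = 0.948985, coefficient = 4
x_2 = 1.7500, f(x_2) = 0.983986, coefficient = 2
x_3 = 2.2500, f(x_3) = 0.778073, coefficient = 4
x_4 = 2.7500, f(x_4) = 0.381661, coefficient = 1

I ≈ (0.500000/3) × 9.939503 = 1.656584
Exact value: 1.655991
Error: 0.000593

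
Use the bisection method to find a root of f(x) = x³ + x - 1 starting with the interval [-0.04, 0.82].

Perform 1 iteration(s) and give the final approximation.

f(x) = x³ + x - 1
Initial interval: [-0.04, 0.82]

Iteration 1:
  c_1 = (-0.040000 + 0.820000)/2 = 0.390000
  f(c_1) = f(0.390000) = -0.550681
  f(a) × f(c) ≥ 0, new interval: [0.390000, 0.820000]

After 1 iteration(s), the approximation is c_1 = 0.390000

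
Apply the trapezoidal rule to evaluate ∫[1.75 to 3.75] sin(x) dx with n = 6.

f(x) = sin(x)
a = 1.75, b = 3.75, n = 6
h = (b - a)/n = 0.333333

Trapezoidal rule: (h/2)[f(x₀) + 2f(x₁) + 2f(x₂) + ... + f(xₙ)]

x_0 = 1.7500, f(x_0) = 0.983986, coefficient = 1
x_1 = 2.0833, f(x_1) = 0.871503, coefficient = 2
x_2 = 2.4167, f(x_2) = 0.663080, coefficient = 2
x_3 = 2.7500, f(x_3) = 0.381661, coefficient = 2
x_4 = 3.0833, f(x_4) = 0.058226, coefficient = 2
x_5 = 3.4167, f(x_5) = -0.271618, coefficient = 2
x_6 = 3.7500, f(x_6) = -0.571561, coefficient = 1

I ≈ (0.333333/2) × 3.818129 = 0.636355
Exact value: 0.642313
Error: 0.005958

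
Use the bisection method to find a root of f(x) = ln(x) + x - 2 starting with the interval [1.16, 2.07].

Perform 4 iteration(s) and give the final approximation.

f(x) = ln(x) + x - 2
Initial interval: [1.16, 2.07]

Iteration 1:
  c_1 = (1.160000 + 2.070000)/2 = 1.615000
  f(c_1) = f(1.615000) = 0.094335
  f(a) × f(c) < 0, new interval: [1.160000, 1.615000]
Iteration 2:
  c_2 = (1.160000 + 1.615000)/2 = 1.387500
  f(c_2) = f(1.387500) = -0.284996
  f(a) × f(c) ≥ 0, new interval: [1.387500, 1.615000]
Iteration 3:
  c_3 = (1.387500 + 1.615000)/2 = 1.501250
  f(c_3) = f(1.501250) = -0.092452
  f(a) × f(c) ≥ 0, new interval: [1.501250, 1.615000]
Iteration 4:
  c_4 = (1.501250 + 1.615000)/2 = 1.558125
  f(c_4) = f(1.558125) = 0.001608
  f(a) × f(c) < 0, new interval: [1.501250, 1.558125]

After 4 iteration(s), the approximation is c_4 = 1.558125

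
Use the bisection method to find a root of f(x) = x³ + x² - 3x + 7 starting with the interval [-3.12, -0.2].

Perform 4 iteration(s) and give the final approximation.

f(x) = x³ + x² - 3x + 7
Initial interval: [-3.12, -0.2]

Iteration 1:
  c_1 = (-3.120000 + (-0.200000))/2 = -1.660000
  f(c_1) = f(-1.660000) = 10.161304
  f(a) × f(c) < 0, new interval: [-3.120000, -1.660000]
Iteration 2:
  c_2 = (-3.120000 + (-1.660000))/2 = -2.390000
  f(c_2) = f(-2.390000) = 6.230181
  f(a) × f(c) < 0, new interval: [-3.120000, -2.390000]
Iteration 3:
  c_3 = (-3.120000 + (-2.390000))/2 = -2.755000
  f(c_3) = f(-2.755000) = 1.944506
  f(a) × f(c) < 0, new interval: [-3.120000, -2.755000]
Iteration 4:
  c_4 = (-3.120000 + (-2.755000))/2 = -2.937500
  f(c_4) = f(-2.937500) = -0.906006
  f(a) × f(c) ≥ 0, new interval: [-2.937500, -2.755000]

After 4 iteration(s), the approximation is c_4 = -2.937500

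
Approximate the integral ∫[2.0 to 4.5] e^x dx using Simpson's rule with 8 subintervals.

f(x) = e^x
a = 2.0, b = 4.5, n = 8
h = (b - a)/n = 0.312500

Simpson's rule: (h/3)[f(x₀) + 4f(x₁) + 2f(x₂) + ... + f(xₙ)]

x_0 = 2.0000, f(x_0) = 7.389056, coefficient = 1
x_1 = 2.3125, f(x_1) = 10.099642, coefficient = 4
x_2 = 2.6250, f(x_2) = 13.804574, coefficient = 2
x_3 = 2.9375, f(x_3) = 18.868616, coefficient = 4
x_4 = 3.2500, f(x_4) = 25.790340, coefficient = 2
x_5 = 3.5625, f(x_5) = 35.251215, coefficient = 4
x_6 = 3.8750, f(x_6) = 48.182698, coefficient = 2
x_7 = 4.1875, f(x_7) = 65.857940, coefficient = 4
x_8 = 4.5000, f(x_8) = 90.017131, coefficient = 1

I ≈ (0.312500/3) × 793.271065 = 82.632403
Exact value: 82.628075
Error: 0.004327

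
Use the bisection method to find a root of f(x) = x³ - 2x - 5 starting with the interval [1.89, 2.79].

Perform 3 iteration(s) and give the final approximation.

f(x) = x³ - 2x - 5
Initial interval: [1.89, 2.79]

Iteration 1:
  c_1 = (1.890000 + 2.790000)/2 = 2.340000
  f(c_1) = f(2.340000) = 3.132904
  f(a) × f(c) < 0, new interval: [1.890000, 2.340000]
Iteration 2:
  c_2 = (1.890000 + 2.340000)/2 = 2.115000
  f(c_2) = f(2.115000) = 0.230871
  f(a) × f(c) < 0, new interval: [1.890000, 2.115000]
Iteration 3:
  c_3 = (1.890000 + 2.115000)/2 = 2.002500
  f(c_3) = f(2.002500) = -0.974962
  f(a) × f(c) ≥ 0, new interval: [2.002500, 2.115000]

After 3 iteration(s), the approximation is c_3 = 2.002500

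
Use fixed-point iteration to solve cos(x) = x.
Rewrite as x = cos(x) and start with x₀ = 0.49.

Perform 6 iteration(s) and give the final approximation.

Equation: cos(x) = x
Fixed-point form: x = cos(x)
x₀ = 0.49

x_1 = g(0.490000) = 0.882333
x_2 = g(0.882333) = 0.635351
x_3 = g(0.635351) = 0.804863
x_4 = g(0.804863) = 0.693210
x_5 = g(0.693210) = 0.769199
x_6 = g(0.769199) = 0.718468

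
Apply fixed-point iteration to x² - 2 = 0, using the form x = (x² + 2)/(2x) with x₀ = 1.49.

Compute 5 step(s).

Equation: x² - 2 = 0
Fixed-point form: x = (x² + 2)/(2x)
x₀ = 1.49

x_1 = g(1.490000) = 1.416141
x_2 = g(1.416141) = 1.414215
x_3 = g(1.414215) = 1.414214
x_4 = g(1.414214) = 1.414214
x_5 = g(1.414214) = 1.414214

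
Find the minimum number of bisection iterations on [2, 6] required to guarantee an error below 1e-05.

We need (b-a)/2^n ≤ 1e-05
(6 - 2)/2^n ≤ 1e-05
4/2^n ≤ 1e-05
2^n ≥ 400000
n ≥ log₂(400000) = 18.61
n ≥ 19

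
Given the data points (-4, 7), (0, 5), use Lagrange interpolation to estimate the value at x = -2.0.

Lagrange interpolation formula:
P(x) = Σ yᵢ × Lᵢ(x)
where Lᵢ(x) = Π_{j≠i} (x - xⱼ)/(xᵢ - xⱼ)

L_0(-2.0) = (-2.0 - 0)/(-4 - 0) = 0.500000
L_1(-2.0) = (-2.0 - (-4))/(0 - (-4)) = 0.500000

P(-2.0) = 7×L_0(-2.0) + 5×L_1(-2.0)
P(-2.0) = 6.000000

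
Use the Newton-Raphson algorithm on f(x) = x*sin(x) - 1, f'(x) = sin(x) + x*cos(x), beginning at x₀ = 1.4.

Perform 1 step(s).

f(x) = x*sin(x) - 1
f'(x) = sin(x) + x*cos(x)
x₀ = 1.4

Newton-Raphson formula: x_{n+1} = x_n - f(x_n)/f'(x_n)

Iteration 1:
  f(1.400000) = 0.379630
  f'(1.400000) = 1.223404
  x_1 = 1.400000 - 0.379630/1.223404 = 1.089694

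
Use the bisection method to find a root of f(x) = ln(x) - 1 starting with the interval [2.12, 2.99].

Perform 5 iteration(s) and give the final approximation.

f(x) = ln(x) - 1
Initial interval: [2.12, 2.99]

Iteration 1:
  c_1 = (2.120000 + 2.990000)/2 = 2.555000
  f(c_1) = f(2.555000) = -0.061948
  f(a) × f(c) ≥ 0, new interval: [2.555000, 2.990000]
Iteration 2:
  c_2 = (2.555000 + 2.990000)/2 = 2.772500
  f(c_2) = f(2.772500) = 0.019749
  f(a) × f(c) < 0, new interval: [2.555000, 2.772500]
Iteration 3:
  c_3 = (2.555000 + 2.772500)/2 = 2.663750
  f(c_3) = f(2.663750) = -0.020265
  f(a) × f(c) ≥ 0, new interval: [2.663750, 2.772500]
Iteration 4:
  c_4 = (2.663750 + 2.772500)/2 = 2.718125
  f(c_4) = f(2.718125) = -0.000058
  f(a) × f(c) ≥ 0, new interval: [2.718125, 2.772500]
Iteration 5:
  c_5 = (2.718125 + 2.772500)/2 = 2.745312
  f(c_5) = f(2.745312) = 0.009895
  f(a) × f(c) < 0, new interval: [2.718125, 2.745312]

After 5 iteration(s), the approximation is c_5 = 2.745312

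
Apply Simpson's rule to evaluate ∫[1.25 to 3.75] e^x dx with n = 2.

f(x) = e^x
a = 1.25, b = 3.75, n = 2
h = (b - a)/n = 1.250000

Simpson's rule: (h/3)[f(x₀) + 4f(x₁) + 2f(x₂) + ... + f(xₙ)]

x_0 = 1.2500, f(x_0) = 3.490343, coefficient = 1
x_1 = 2.5000, f(x_1) = 12.182494, coefficient = 4
x_2 = 3.7500, f(x_2) = 42.521082, coefficient = 1

I ≈ (1.250000/3) × 94.741401 = 39.475584
Exact value: 39.030739
Error: 0.444845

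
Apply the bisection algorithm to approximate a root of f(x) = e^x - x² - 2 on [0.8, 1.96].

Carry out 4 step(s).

f(x) = e^x - x² - 2
Initial interval: [0.8, 1.96]

Iteration 1:
  c_1 = (0.800000 + 1.960000)/2 = 1.380000
  f(c_1) = f(1.380000) = 0.070502
  f(a) × f(c) < 0, new interval: [0.800000, 1.380000]
Iteration 2:
  c_2 = (0.800000 + 1.380000)/2 = 1.090000
  f(c_2) = f(1.090000) = -0.213826
  f(a) × f(c) ≥ 0, new interval: [1.090000, 1.380000]
Iteration 3:
  c_3 = (1.090000 + 1.380000)/2 = 1.235000
  f(c_3) = f(1.235000) = -0.086846
  f(a) × f(c) ≥ 0, new interval: [1.235000, 1.380000]
Iteration 4:
  c_4 = (1.235000 + 1.380000)/2 = 1.307500
  f(c_4) = f(1.307500) = -0.012636
  f(a) × f(c) ≥ 0, new interval: [1.307500, 1.380000]

After 4 iteration(s), the approximation is c_4 = 1.307500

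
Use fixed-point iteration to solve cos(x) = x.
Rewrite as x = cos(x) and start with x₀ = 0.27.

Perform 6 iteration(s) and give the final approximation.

Equation: cos(x) = x
Fixed-point form: x = cos(x)
x₀ = 0.27

x_1 = g(0.270000) = 0.963771
x_2 = g(0.963771) = 0.570427
x_3 = g(0.570427) = 0.841671
x_4 = g(0.841671) = 0.666218
x_5 = g(0.666218) = 0.786165
x_6 = g(0.786165) = 0.706565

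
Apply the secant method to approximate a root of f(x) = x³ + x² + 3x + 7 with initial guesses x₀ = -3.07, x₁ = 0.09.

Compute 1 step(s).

f(x) = x³ + x² + 3x + 7
x₀ = -3.07, x₁ = 0.09

Secant formula: x_{n+1} = x_n - f(x_n)(x_n - x_{n-1})/(f(x_n) - f(x_{n-1}))

Iteration 1:
  f(-3.070000) = -21.719543
  f(0.090000) = 7.278829
  x_2 = 0.090000 - 7.278829×(0.090000 - (-3.070000))/(7.278829 - (-21.719543))
       = -0.703186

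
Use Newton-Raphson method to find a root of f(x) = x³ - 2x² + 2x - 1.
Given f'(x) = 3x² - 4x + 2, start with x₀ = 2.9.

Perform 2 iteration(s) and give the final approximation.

f(x) = x³ - 2x² + 2x - 1
f'(x) = 3x² - 4x + 2
x₀ = 2.9

Newton-Raphson formula: x_{n+1} = x_n - f(x_n)/f'(x_n)

Iteration 1:
  f(2.900000) = 12.369000
  f'(2.900000) = 15.630000
  x_1 = 2.900000 - 12.369000/15.630000 = 2.108637
Iteration 2:
  f(2.108637) = 3.700314
  f'(2.108637) = 6.904504
  x_2 = 2.108637 - 3.700314/6.904504 = 1.572710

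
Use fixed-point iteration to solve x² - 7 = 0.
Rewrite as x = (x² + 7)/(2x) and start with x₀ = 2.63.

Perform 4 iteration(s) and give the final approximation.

Equation: x² - 7 = 0
Fixed-point form: x = (x² + 7)/(2x)
x₀ = 2.63

x_1 = g(2.630000) = 2.645798
x_2 = g(2.645798) = 2.645751
x_3 = g(2.645751) = 2.645751
x_4 = g(2.645751) = 2.645751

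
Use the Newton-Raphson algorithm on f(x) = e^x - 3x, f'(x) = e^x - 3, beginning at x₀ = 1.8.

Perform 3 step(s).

f(x) = e^x - 3x
f'(x) = e^x - 3
x₀ = 1.8

Newton-Raphson formula: x_{n+1} = x_n - f(x_n)/f'(x_n)

Iteration 1:
  f(1.800000) = 0.649647
  f'(1.800000) = 3.049647
  x_1 = 1.800000 - 0.649647/3.049647 = 1.586976
Iteration 2:
  f(1.586976) = 0.128015
  f'(1.586976) = 1.888943
  x_2 = 1.586976 - 0.128015/1.888943 = 1.519206
Iteration 3:
  f(1.519206) = 0.010978
  f'(1.519206) = 1.568595
  x_3 = 1.519206 - 0.010978/1.568595 = 1.512207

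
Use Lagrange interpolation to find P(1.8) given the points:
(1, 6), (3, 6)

Lagrange interpolation formula:
P(x) = Σ yᵢ × Lᵢ(x)
where Lᵢ(x) = Π_{j≠i} (x - xⱼ)/(xᵢ - xⱼ)

L_0(1.8) = (1.8 - 3)/(1 - 3) = 0.600000
L_1(1.8) = (1.8 - 1)/(3 - 1) = 0.400000

P(1.8) = 6×L_0(1.8) + 6×L_1(1.8)
P(1.8) = 6.000000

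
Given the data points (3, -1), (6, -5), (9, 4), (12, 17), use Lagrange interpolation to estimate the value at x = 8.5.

Lagrange interpolation formula:
P(x) = Σ yᵢ × Lᵢ(x)
where Lᵢ(x) = Π_{j≠i} (x - xⱼ)/(xᵢ - xⱼ)

L_0(8.5) = (8.5 - 6)/(3 - 6) × (8.5 - 9)/(3 - 9) × (8.5 - 12)/(3 - 12) = -0.027006
L_1(8.5) = (8.5 - 3)/(6 - 3) × (8.5 - 9)/(6 - 9) × (8.5 - 12)/(6 - 12) = 0.178241
L_2(8.5) = (8.5 - 3)/(9 - 3) × (8.5 - 6)/(9 - 6) × (8.5 - 12)/(9 - 12) = 0.891204
L_3(8.5) = (8.5 - 3)/(12 - 3) × (8.5 - 6)/(12 - 6) × (8.5 - 9)/(12 - 9) = -0.042438

P(8.5) = (-1)×L_0(8.5) + (-5)×L_1(8.5) + 4×L_2(8.5) + 17×L_3(8.5)
P(8.5) = 1.979167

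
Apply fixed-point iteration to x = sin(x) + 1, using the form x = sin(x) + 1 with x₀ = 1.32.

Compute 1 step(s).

Equation: x = sin(x) + 1
Fixed-point form: x = sin(x) + 1
x₀ = 1.32

x_1 = g(1.320000) = 1.968715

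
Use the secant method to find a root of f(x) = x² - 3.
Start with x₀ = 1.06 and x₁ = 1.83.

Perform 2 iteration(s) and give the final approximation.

f(x) = x² - 3
x₀ = 1.06, x₁ = 1.83

Secant formula: x_{n+1} = x_n - f(x_n)(x_n - x_{n-1})/(f(x_n) - f(x_{n-1}))

Iteration 1:
  f(1.060000) = -1.876400
  f(1.830000) = 0.348900
  x_2 = 1.830000 - 0.348900×(1.830000 - 1.060000)/(0.348900 - (-1.876400))
       = 1.709273
Iteration 2:
  f(1.830000) = 0.348900
  f(1.709273) = -0.078385
  x_3 = 1.709273 - (-0.078385)×(1.709273 - 1.830000)/(-0.078385 - 0.348900)
       = 1.731420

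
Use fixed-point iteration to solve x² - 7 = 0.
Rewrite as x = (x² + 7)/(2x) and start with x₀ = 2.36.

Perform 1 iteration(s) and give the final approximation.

Equation: x² - 7 = 0
Fixed-point form: x = (x² + 7)/(2x)
x₀ = 2.36

x_1 = g(2.360000) = 2.663051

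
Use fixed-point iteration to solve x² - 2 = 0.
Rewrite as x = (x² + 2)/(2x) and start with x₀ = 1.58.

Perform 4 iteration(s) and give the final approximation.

Equation: x² - 2 = 0
Fixed-point form: x = (x² + 2)/(2x)
x₀ = 1.58

x_1 = g(1.580000) = 1.422911
x_2 = g(1.422911) = 1.414240
x_3 = g(1.414240) = 1.414214
x_4 = g(1.414214) = 1.414214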